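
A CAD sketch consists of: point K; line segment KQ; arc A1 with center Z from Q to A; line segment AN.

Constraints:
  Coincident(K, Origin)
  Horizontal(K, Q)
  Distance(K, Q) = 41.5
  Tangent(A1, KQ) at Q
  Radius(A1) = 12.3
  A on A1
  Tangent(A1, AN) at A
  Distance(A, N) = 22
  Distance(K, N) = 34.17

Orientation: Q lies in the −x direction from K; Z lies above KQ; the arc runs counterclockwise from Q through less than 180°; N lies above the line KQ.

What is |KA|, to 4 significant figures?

31.18

K is at the origin; K and Q share the same y with |KQ| = 41.5 and Q on the −x side, so Q = (-41.50, 0.000). The tangent condition forces ZQ to be normal to KQ, so Z = Q + (0, 12.3) = (-41.50, 12.30). Since ZA ⟂ AN (tangency), |ZN| = √(12.3² + 22.0²) = 25.20 regardless of where A sits on A1. So N lies on both circle(K, 34.17) and circle(Z, 25.20); the above-KQ intersection is N = (-21.00, 26.96). A is the foot of the tangent from N: A = (-30.37, 7.057).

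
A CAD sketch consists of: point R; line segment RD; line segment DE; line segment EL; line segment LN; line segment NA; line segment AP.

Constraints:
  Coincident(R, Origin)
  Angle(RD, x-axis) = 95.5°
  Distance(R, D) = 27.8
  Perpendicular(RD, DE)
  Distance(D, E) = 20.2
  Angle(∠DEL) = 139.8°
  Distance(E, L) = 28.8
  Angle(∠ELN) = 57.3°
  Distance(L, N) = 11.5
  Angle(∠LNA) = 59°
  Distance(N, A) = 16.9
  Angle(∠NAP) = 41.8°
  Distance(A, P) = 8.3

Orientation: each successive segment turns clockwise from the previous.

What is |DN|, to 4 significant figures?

38.16

R is at the origin; RD runs at 95.5° with length 27.8, so D = (-2.665, 27.67). The perpendicularity gives DE at right angles to RD, so DE runs at 5.500°; with |DE| = 20.2, E = (17.44, 29.61). ∠DEL = 139.8° gives EL at -34.70° from the x-axis; with |EL| = 28.8, L = (41.12, 13.21). ∠ELN = 57.3° gives LN at -157.4° from the x-axis; with |LN| = 11.5, N = (30.50, 8.793). Then |DN| = |N − D| = 38.16.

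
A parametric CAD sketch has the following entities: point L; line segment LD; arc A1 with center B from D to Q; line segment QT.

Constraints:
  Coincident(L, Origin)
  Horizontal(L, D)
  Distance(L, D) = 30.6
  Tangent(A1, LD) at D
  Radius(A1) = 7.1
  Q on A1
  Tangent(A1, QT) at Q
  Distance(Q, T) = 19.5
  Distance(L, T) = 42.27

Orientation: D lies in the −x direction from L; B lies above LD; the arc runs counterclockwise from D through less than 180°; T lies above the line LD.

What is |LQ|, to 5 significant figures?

26.047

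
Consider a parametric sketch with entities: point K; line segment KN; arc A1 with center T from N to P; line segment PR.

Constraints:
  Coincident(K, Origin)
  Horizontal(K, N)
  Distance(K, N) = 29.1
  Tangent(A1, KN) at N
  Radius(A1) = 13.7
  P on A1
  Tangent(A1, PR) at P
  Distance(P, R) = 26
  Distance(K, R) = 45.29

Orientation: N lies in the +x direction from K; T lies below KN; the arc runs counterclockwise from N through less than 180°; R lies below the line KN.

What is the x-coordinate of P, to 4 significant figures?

15.51

Checks: |TN| = 13.70 ✓; |TP| = 13.70 ✓; ∠(TP, PR) = 90.00° ✓; |PR| = 26.00 ✓; |KR| = 45.29 ✓.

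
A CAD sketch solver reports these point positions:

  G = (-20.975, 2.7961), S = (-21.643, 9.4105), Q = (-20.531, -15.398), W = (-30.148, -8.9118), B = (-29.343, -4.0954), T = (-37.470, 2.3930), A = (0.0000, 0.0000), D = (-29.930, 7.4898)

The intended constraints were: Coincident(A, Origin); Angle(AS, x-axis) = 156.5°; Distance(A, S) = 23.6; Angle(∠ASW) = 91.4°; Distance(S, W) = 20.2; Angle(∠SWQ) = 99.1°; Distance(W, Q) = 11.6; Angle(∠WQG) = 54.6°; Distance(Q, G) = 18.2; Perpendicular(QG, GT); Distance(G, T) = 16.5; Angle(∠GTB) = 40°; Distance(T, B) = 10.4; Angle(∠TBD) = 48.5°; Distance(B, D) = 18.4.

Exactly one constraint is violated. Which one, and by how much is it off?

Distance(B, D) = 18.4 — off by 6.80.

A = (0.00, 0.00) ✓; AS at 156.5° ✓; |AS| = 23.60 ✓; ∠ASW = 91.40° ✓; |SW| = 20.20 ✓; ∠SWQ = 99.10° ✓; |WQ| = 11.60 ✓; ∠WQG = 54.60° ✓; |QG| = 18.20 ✓; ∠(QG, GT) = 90.00° ✓; |GT| = 16.50 ✓; ∠GTB = 40.00° ✓; |TB| = 10.40 ✓; ∠TBD = 48.50° ✓; |BD| = 11.60 ✗.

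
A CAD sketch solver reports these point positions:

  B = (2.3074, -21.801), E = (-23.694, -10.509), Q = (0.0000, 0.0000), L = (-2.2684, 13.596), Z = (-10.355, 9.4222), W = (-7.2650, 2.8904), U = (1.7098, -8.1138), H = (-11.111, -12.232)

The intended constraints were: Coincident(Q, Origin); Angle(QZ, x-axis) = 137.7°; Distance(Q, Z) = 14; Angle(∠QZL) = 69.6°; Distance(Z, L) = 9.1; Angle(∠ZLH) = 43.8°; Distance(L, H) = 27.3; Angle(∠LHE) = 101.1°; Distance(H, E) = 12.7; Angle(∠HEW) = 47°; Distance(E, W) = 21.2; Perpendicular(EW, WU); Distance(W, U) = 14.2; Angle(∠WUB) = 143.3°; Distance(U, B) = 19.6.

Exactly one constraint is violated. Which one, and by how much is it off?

Distance(U, B) = 19.6 — off by 5.90.

Q = (0.00, 0.00) ✓; QZ at 137.7° ✓; |QZ| = 14.00 ✓; ∠QZL = 69.60° ✓; |ZL| = 9.100 ✓; ∠ZLH = 43.80° ✓; |LH| = 27.30 ✓; ∠LHE = 101.1° ✓; |HE| = 12.70 ✓; ∠HEW = 47.00° ✓; |EW| = 21.20 ✓; ∠(EW, WU) = 90.00° ✓; |WU| = 14.20 ✓; ∠WUB = 143.3° ✓; |UB| = 13.70 ✗.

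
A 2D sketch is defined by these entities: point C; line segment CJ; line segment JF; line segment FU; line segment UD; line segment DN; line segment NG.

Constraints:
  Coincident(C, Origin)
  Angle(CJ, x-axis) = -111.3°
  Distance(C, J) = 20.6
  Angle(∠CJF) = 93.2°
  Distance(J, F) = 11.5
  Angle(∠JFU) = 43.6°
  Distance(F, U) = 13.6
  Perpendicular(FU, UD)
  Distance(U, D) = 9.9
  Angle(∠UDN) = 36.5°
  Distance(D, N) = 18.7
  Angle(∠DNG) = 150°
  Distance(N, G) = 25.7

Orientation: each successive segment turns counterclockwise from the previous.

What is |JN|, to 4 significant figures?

14.31

C is at the origin; CJ runs at -111.3° with length 20.6, so J = (-7.483, -19.19). ∠CJF = 93.2° gives JF at -24.50° from the x-axis; with |JF| = 11.5, F = (2.982, -23.96). ∠JFU = 43.6° gives FU at 111.9° from the x-axis; with |FU| = 13.6, U = (-2.091, -11.34). The perpendicularity gives UD at right angles to FU, so UD runs at -158.1°; with |UD| = 9.9, D = (-11.28, -15.04). ∠UDN = 36.5° gives DN at -14.60° from the x-axis; with |DN| = 18.7, N = (6.820, -19.75). Then |JN| = |N − J| = 14.31.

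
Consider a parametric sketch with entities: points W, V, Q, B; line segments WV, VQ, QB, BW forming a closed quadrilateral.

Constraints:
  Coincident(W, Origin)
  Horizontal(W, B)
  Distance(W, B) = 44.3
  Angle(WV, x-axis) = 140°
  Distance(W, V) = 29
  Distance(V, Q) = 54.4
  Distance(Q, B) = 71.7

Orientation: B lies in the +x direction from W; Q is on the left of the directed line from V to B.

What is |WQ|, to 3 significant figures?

63.5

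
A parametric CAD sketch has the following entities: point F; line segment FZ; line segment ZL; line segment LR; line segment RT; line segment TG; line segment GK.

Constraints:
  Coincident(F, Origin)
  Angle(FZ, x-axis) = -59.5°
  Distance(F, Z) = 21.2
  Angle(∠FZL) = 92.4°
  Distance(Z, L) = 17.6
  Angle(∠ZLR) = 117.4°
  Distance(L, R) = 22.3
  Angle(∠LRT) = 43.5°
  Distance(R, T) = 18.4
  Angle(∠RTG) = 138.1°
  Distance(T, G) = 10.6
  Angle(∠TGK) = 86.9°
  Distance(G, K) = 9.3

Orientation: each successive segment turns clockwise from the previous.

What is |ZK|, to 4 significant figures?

13.71

F is at the origin; FZ runs at -59.5° with length 21.2, so Z = (10.76, -18.27). ∠FZL = 92.4° gives ZL at -147.1° from the x-axis; with |ZL| = 17.6, L = (-4.017, -27.83). ∠ZLR = 117.4° gives LR at 150.3° from the x-axis; with |LR| = 22.3, R = (-23.39, -16.78). ∠LRT = 43.5° gives RT at 13.80° from the x-axis; with |RT| = 18.4, T = (-5.519, -12.39). ∠RTG = 138.1° gives TG at -28.10° from the x-axis; with |TG| = 10.6, G = (3.831, -17.38). ∠TGK = 86.9° gives GK at -121.2° from the x-axis; with |GK| = 9.3, K = (-0.9862, -25.34). Then |ZK| = |K − Z| = 13.71.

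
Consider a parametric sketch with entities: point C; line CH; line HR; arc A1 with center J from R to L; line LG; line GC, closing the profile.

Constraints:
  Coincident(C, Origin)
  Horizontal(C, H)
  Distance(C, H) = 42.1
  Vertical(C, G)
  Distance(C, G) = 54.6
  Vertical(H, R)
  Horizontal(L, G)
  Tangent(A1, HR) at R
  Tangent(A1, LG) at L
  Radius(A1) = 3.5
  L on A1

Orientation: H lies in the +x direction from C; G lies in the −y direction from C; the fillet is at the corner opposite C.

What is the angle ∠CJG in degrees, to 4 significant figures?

58.11°

CG is vertical with |CG| = 54.6 and G on the −y side, so G = (0.000, -54.60). The virtual corner opposite C is at (42.10, -54.60). Tangency of A1 to HR means the radius JR is perpendicular to HR and tangency of A1 to LG means the radius JL is perpendicular to LG, with radius 3.5, so the center J sits 3.5 in from both sides at J = (38.60, -51.10). Then cos ∠CJG = JC·JG / (|JC||JG|), giving 58.11°.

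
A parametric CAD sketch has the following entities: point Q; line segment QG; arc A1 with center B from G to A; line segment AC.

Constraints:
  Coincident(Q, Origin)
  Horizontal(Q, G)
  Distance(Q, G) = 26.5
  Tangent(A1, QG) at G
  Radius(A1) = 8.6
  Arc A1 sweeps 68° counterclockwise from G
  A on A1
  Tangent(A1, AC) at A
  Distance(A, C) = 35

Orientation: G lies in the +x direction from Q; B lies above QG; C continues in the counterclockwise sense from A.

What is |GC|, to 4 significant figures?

43.31

Q is at the origin; QG is horizontal with |QG| = 26.5 and G on the +x side, so G = (26.50, 0.000). A1 meets QG tangentially, so BG is at right angles to QG, so B = G + (0, 8.6) = (26.50, 8.600). On A1, G sits at bearing -90° from B; a 68° counterclockwise sweep puts A at bearing -22°, so A = B + 8.6·(cos -22°, sin -22°) = (34.47, 5.378). The tangent condition forces BA to be normal to AC, so AC runs along (−sin -22°, cos -22°); with |AC| = 35.0, C = (47.59, 37.83). Then |GC| = |C − G| = 43.31.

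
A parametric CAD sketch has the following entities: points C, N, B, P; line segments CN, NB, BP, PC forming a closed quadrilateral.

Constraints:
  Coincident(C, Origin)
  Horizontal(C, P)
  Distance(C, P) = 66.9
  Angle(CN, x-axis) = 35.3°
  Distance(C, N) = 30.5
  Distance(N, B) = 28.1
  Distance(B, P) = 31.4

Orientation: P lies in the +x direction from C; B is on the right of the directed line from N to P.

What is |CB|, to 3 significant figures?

37.4

Checks: |NB| = 28.10 ✓; |BP| = 31.40 ✓.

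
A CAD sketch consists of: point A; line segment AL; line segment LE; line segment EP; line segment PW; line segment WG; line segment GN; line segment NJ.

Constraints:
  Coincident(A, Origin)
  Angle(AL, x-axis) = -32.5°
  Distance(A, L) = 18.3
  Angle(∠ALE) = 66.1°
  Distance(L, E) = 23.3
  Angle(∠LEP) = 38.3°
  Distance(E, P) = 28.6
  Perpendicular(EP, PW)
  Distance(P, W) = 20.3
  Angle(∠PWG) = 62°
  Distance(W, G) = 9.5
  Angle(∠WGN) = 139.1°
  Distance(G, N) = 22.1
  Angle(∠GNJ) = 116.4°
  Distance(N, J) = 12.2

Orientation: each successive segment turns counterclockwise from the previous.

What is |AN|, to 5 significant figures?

10.685

A is at the origin; AL runs at -32.5° with length 18.3, so L = (15.434, -9.8326). ∠ALE = 66.1° gives LE at 81.400° from the x-axis; with |LE| = 23.3, E = (18.918, 13.205). ∠LEP = 38.3° gives EP at -136.90° from the x-axis; with |EP| = 28.6, P = (-1.9644, -6.3362). EP is perpendicular to PW, so PW runs at -46.900°; with |PW| = 20.3, W = (11.906, -21.158). ∠PWG = 62.0° gives WG at 71.100° from the x-axis; with |WG| = 9.5, G = (14.983, -12.171). ∠WGN = 139.1° gives GN at 112.00° from the x-axis; with |GN| = 22.1, N = (6.7045, 8.3201). Then |AN| = |N − A| = 10.685.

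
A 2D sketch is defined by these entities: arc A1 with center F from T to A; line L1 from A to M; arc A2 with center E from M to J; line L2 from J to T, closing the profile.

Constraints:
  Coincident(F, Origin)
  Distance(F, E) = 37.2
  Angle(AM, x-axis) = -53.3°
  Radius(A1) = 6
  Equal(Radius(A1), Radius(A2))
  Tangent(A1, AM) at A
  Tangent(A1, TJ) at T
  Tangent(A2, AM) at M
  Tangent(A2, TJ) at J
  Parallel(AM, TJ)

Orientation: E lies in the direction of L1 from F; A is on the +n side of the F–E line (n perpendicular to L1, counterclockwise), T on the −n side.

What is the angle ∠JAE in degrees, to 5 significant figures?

8.7163°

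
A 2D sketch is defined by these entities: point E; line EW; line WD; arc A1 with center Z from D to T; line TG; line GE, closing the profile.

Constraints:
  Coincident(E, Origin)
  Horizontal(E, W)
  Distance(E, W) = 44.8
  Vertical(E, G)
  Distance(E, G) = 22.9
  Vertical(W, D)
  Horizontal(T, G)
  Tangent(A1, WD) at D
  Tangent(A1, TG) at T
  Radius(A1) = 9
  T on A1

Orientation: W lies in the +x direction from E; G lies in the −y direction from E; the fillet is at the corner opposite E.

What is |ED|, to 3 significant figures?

46.9

E is at the origin; E and W share the same y with |EW| = 44.8 and W on the +x side, so W = (44.8, 0.00). E and G share the same x with |EG| = 22.9 and G on the −y side, so G = (0.00, -22.9). The virtual corner opposite E is at (44.8, -22.9). Tangency of A1 to WD means the radius ZD is perpendicular to WD and A1 meets TG tangentially, so ZT is at right angles to TG, with radius 9.0, so the center Z sits 9.0 in from both sides at Z = (35.8, -13.9). That places the tangent points at D = (44.8, -13.9) on WD and T = (35.8, -22.9) on TG. Then |ED| = |D − E| = 46.9.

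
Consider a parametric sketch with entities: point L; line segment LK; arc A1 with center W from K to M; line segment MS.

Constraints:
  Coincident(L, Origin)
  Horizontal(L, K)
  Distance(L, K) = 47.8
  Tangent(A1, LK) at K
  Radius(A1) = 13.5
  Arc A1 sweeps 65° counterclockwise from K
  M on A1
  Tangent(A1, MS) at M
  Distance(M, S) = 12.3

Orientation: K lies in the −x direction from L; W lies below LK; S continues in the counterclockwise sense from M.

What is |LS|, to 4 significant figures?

67.93

L is at the origin; L and K share the same y with |LK| = 47.8 and K on the −x side, so K = (-47.80, 0.000). The tangent condition forces WK to be normal to LK, so W = K + (0, -13.5) = (-47.80, -13.50). On A1, K sits at bearing 90° from W; a 65° counterclockwise sweep puts M at bearing 155°, so M = W + 13.5·(cos 155°, sin 155°) = (-60.04, -7.795). A1 meets MS tangentially, so WM is at right angles to MS, so MS runs along (−sin 155°, cos 155°); with |MS| = 12.3, S = (-65.23, -18.94). Then |LS| = |S − L| = 67.93.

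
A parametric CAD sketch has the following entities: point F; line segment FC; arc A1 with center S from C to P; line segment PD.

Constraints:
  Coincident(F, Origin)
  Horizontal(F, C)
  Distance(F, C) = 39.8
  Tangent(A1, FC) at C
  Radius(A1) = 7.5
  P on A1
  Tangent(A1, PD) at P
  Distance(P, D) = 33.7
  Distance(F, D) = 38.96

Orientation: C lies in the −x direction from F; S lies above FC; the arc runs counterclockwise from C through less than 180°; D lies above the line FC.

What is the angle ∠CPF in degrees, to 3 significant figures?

141°

Checks: |FC| = 39.80 ✓; |SP| = 7.500 ✓; ∠(SP, PD) = 90.00° ✓; |PD| = 33.70 ✓; |FD| = 38.96 ✓.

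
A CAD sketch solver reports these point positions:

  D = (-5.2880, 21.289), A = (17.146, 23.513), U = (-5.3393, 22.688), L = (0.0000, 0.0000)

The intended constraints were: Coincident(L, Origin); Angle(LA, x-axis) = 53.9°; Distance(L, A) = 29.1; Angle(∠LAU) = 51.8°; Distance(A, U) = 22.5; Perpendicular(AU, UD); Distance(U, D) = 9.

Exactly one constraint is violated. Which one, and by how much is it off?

Distance(U, D) = 9 — off by 7.60.

L = (0.00, 0.00) ✓; LA at 53.90° ✓; |LA| = 29.10 ✓; ∠LAU = 51.80° ✓; |AU| = 22.50 ✓; ∠(AU, UD) = 90.00° ✓; |UD| = 1.400 ✗.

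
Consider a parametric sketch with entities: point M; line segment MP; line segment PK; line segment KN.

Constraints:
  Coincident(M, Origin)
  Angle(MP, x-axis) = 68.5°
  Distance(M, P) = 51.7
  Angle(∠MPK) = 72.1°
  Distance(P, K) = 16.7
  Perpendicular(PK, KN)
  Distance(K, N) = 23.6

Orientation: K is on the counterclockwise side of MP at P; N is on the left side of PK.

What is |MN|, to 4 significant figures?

25.61

∠MPK = 72.1°, so PK runs at 68.5° + (180° − 72.1°) = 176.4° from the x-axis; with |PK| = 16.7, K = P + 16.7·(cos 176.4°, sin 176.4°) = (2.281, 49.15). The perpendicularity gives KN at right angles to PK; with |KN| = 23.6 on the left of PK, N = K + 23.6·(-0.06279, -0.9980) = (0.7992, 25.60). Then |MN| = |N − M| = 25.61.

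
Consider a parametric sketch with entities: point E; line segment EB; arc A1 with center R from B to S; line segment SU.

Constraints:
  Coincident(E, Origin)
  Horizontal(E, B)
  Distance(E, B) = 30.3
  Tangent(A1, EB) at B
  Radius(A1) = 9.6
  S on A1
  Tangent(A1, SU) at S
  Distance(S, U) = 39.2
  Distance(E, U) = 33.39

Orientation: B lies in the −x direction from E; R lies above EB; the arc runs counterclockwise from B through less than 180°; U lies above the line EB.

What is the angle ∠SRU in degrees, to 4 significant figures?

76.24°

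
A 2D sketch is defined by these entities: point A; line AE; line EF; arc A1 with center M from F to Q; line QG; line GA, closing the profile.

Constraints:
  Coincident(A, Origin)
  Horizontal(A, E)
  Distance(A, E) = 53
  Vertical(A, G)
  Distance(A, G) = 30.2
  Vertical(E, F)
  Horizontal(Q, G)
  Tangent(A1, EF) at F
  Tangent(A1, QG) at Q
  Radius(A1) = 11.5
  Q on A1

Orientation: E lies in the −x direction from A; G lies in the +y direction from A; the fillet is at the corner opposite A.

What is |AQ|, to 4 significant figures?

51.33

A is at the origin; AE is horizontal with |AE| = 53.0 and E on the −x side, so E = (-53.00, 0.000). A and G share the same x with |AG| = 30.2 and G on the +y side, so G = (0.000, 30.20). The virtual corner opposite A is at (-53.00, 30.20). A1 meets EF tangentially, so MF is at right angles to EF and since A1 is tangent to QG there, MQ ⟂ QG, with radius 11.5, so the center M sits 11.5 in from both sides at M = (-41.50, 18.70). That places the tangent points at F = (-53.00, 18.70) on EF and Q = (-41.50, 30.20) on QG. Then |AQ| = |Q − A| = 51.33.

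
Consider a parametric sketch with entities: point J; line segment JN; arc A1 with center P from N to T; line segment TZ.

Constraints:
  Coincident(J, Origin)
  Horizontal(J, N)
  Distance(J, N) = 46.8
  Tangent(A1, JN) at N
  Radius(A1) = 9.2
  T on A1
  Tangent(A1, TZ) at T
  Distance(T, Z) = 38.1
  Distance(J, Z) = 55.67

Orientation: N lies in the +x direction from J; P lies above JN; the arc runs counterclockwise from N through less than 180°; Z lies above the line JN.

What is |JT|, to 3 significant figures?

56.2

J is at the origin; JN is horizontal with |JN| = 46.8 and N on the +x side, so N = (46.8, 0.00). Tangency of A1 to JN means the radius PN is perpendicular to JN, so P = N + (0, 9.2) = (46.8, 9.20). Since PT ⟂ TZ (tangency), |PZ| = √(9.2² + 38.1²) = 39.2 regardless of where T sits on A1. So Z lies on both circle(J, 55.67) and circle(P, 39.2); the above-JN intersection is Z = (32.1, 45.5). T is the foot of the tangent from Z: T = (54.3, 14.6).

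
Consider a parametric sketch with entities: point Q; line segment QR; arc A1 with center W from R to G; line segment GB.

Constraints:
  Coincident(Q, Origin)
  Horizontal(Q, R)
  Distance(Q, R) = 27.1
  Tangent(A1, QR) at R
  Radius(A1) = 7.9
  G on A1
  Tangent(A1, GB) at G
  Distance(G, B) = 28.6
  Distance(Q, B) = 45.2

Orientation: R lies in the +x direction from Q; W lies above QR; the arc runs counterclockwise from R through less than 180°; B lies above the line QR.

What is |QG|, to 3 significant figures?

36.1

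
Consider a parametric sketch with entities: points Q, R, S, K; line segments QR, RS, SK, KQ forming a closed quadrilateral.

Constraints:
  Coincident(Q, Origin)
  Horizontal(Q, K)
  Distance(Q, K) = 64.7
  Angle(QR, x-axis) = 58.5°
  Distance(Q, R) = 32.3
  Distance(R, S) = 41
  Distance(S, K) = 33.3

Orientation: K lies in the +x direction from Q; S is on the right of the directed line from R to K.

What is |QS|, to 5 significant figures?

34.518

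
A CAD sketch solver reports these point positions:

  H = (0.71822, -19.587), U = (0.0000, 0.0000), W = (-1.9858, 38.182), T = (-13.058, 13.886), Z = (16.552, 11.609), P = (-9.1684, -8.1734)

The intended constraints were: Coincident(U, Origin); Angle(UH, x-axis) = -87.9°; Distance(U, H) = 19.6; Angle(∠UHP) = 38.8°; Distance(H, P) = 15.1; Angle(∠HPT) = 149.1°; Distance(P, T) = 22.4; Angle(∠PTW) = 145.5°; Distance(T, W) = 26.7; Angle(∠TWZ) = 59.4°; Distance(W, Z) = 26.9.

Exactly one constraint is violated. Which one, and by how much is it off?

Distance(W, Z) = 26.9 — off by 5.50.

U = (0.00, 0.00) ✓; UH at -87.90° ✓; |UH| = 19.60 ✓; ∠UHP = 38.80° ✓; |HP| = 15.10 ✓; ∠HPT = 149.1° ✓; |PT| = 22.40 ✓; ∠PTW = 145.5° ✓; |TW| = 26.70 ✓; ∠TWZ = 59.40° ✓; |WZ| = 32.40 ✗.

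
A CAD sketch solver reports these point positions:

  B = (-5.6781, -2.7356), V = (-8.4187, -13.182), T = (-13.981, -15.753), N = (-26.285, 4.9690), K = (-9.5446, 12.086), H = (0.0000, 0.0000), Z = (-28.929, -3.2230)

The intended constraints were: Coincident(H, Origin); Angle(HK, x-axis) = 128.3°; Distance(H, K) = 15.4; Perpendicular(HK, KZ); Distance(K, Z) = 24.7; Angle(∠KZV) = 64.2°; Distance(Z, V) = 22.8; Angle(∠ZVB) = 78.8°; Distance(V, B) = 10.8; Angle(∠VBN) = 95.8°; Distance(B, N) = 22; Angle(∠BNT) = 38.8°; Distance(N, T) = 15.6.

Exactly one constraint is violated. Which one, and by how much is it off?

Distance(N, T) = 15.6 — off by 8.50.

H = (0.00, 0.00) ✓; HK at 128.3° ✓; |HK| = 15.40 ✓; ∠(HK, KZ) = 90.00° ✓; |KZ| = 24.70 ✓; ∠KZV = 64.20° ✓; |ZV| = 22.80 ✓; ∠ZVB = 78.80° ✓; |VB| = 10.80 ✓; ∠VBN = 95.80° ✓; |BN| = 22.00 ✓; ∠BNT = 38.80° ✓; |NT| = 24.10 ✗.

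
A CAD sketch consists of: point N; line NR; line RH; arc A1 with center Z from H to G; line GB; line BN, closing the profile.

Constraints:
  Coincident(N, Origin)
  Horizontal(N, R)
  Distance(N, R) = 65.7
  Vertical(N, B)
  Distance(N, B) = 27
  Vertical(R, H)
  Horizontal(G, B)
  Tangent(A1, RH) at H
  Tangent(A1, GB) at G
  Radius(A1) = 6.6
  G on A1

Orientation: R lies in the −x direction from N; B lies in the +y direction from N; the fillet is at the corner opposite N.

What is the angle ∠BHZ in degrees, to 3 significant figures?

5.74°

N is at the origin; N and R share the same y with |NR| = 65.7 and R on the −x side, so R = (-65.7, 0.00). NB is vertical with |NB| = 27.0 and B on the +y side, so B = (0.00, 27.0). The virtual corner opposite N is at (-65.7, 27.0). The tangent condition forces ZH to be normal to RH and A1 meets GB tangentially, so ZG is at right angles to GB, with radius 6.6, so the center Z sits 6.6 in from both sides at Z = (-59.1, 20.4). That places the tangent points at H = (-65.7, 20.4) on RH and G = (-59.1, 27.0) on GB. Then cos ∠BHZ = HB·HZ / (|HB||HZ|), giving 5.74°.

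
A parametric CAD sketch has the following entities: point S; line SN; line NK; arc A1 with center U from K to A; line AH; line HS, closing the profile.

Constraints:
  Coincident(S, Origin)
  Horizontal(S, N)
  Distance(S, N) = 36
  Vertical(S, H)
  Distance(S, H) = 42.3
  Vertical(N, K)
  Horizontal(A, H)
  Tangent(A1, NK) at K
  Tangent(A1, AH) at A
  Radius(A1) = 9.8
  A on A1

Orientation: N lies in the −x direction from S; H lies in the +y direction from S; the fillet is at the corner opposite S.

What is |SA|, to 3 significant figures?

49.8

S is at the origin; SN is horizontal with |SN| = 36.0 and N on the −x side, so N = (-36.0, 0.00). S and H share the same x with |SH| = 42.3 and H on the +y side, so H = (0.00, 42.3). The virtual corner opposite S is at (-36.0, 42.3). A1 meets NK tangentially, so UK is at right angles to NK and tangency of A1 to AH means the radius UA is perpendicular to AH, with radius 9.8, so the center U sits 9.8 in from both sides at U = (-26.2, 32.5). That places the tangent points at K = (-36.0, 32.5) on NK and A = (-26.2, 42.3) on AH. Then |SA| = |A − S| = 49.8.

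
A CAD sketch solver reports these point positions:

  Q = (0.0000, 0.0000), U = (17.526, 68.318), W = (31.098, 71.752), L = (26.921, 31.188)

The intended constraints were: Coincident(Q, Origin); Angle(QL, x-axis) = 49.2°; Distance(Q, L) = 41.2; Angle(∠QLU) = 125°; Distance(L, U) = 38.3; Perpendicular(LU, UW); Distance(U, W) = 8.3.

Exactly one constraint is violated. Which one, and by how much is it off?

Distance(U, W) = 8.3 — off by 5.70.

Q = (0.00, 0.00) ✓; QL at 49.20° ✓; |QL| = 41.20 ✓; ∠QLU = 125.0° ✓; |LU| = 38.30 ✓; ∠(LU, UW) = 90.00° ✓; |UW| = 14.00 ✗.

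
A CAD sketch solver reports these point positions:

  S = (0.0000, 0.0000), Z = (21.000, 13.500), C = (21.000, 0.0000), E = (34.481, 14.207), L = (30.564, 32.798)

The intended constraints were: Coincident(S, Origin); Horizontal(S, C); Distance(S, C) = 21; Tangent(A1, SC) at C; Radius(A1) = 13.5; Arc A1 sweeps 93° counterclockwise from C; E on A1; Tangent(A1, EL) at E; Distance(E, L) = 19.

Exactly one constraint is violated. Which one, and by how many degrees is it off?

Tangent(A1, EL) at E — off by 8.90°.

S = (0.00, 0.00) ✓; S.y = 0.00, C.y = 0.00 ✓; |SC| = 21.00 ✓; ∠(ZC, CS) = 90.00° ✓; |ZC| = 13.50 ✓; bearing(Z→E) − bearing(Z→C) = 93.00° ✓; |ZE| = 13.50 ✓; ∠(ZE, EL) = 81.10° ✗; |EL| = 19.00 ✓.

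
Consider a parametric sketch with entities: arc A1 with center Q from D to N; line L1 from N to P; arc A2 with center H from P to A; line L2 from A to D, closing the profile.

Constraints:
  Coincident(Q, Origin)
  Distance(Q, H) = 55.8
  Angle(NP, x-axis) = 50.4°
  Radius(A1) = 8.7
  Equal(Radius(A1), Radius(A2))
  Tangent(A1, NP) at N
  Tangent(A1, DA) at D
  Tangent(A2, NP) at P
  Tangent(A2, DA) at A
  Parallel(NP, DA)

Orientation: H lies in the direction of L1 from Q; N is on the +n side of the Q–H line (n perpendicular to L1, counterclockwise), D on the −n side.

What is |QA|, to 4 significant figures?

56.47

Tangency of A1 to both parallel lines with radius 8.7 puts N and D at Q ± 8.7·n: N = (-6.703, 5.546), D = (6.703, -5.546). Equal radii place P and A the same way about H: P = H + 8.7·n = (28.86, 48.54), A = H − 8.7·n = (42.27, 37.45). Then |QA| = |A − Q| = 56.47.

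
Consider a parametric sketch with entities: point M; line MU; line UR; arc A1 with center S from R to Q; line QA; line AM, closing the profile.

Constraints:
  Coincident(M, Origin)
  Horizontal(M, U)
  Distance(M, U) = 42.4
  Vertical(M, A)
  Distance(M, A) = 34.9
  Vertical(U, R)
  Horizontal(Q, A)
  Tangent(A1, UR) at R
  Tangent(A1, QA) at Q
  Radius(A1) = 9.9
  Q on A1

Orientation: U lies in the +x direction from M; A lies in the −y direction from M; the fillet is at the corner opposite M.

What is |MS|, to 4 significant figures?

41.00

M is at the origin; MU is horizontal with |MU| = 42.4 and U on the +x side, so U = (42.40, 0.000). M and A share the same x with |MA| = 34.9 and A on the −y side, so A = (0.000, -34.90). The virtual corner opposite M is at (42.40, -34.90). Since A1 is tangent to UR there, SR ⟂ UR and A1 meets QA tangentially, so SQ is at right angles to QA, with radius 9.9, so the center S sits 9.9 in from both sides at S = (32.50, -25.00). Then |MS| = |S − M| = 41.00.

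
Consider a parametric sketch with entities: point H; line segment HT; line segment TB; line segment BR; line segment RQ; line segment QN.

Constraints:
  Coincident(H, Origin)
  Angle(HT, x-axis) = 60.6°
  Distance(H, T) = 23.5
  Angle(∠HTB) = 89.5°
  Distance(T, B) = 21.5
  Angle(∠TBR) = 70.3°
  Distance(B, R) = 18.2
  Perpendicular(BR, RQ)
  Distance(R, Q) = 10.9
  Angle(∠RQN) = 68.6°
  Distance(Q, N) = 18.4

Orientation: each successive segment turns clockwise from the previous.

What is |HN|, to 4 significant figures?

29.33

BR ⟂ RQ, so RQ runs at 130.4°; with |RQ| = 10.9, Q = (9.250, 6.261). ∠RQN = 68.6° gives QN at 19.00° from the x-axis; with |QN| = 18.4, N = (26.65, 12.25). Then |HN| = |N − H| = 29.33.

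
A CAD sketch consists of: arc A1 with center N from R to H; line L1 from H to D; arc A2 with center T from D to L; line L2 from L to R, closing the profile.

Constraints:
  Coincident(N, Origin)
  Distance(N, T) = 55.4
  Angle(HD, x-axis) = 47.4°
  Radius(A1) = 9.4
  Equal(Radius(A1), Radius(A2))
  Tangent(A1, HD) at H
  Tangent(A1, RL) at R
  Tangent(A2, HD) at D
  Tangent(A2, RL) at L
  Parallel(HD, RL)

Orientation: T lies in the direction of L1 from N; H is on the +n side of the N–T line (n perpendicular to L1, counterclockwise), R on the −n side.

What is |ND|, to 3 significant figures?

56.2

The slot axis is L1's direction at 47.4°, so u = (cos 47.4°, sin 47.4°) = (0.677, 0.736) and n = (−sin 47.4°, cos 47.4°) = (-0.736, 0.677). N is at the origin and T lies 55.4 along u from N, so T = 55.4·u = (37.5, 40.8). Tangency of A1 to both parallel lines with radius 9.4 puts H and R at N ± 9.4·n: H = (-6.92, 6.36), R = (6.92, -6.36). Equal radii place D and L the same way about T: D = T + 9.4·n = (30.6, 47.1), L = T − 9.4·n = (44.4, 34.4). Then |ND| = |D − N| = 56.2.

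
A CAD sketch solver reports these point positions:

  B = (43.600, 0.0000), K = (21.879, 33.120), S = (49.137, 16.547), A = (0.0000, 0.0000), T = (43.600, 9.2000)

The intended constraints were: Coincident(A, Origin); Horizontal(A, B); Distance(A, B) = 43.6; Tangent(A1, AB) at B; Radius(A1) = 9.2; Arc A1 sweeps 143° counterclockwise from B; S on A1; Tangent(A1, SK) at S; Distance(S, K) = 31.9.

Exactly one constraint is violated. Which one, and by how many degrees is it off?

Tangent(A1, SK) at S — off by 5.70°.

A = (0.00, 0.00) ✓; A.y = 0.00, B.y = 0.00 ✓; |AB| = 43.60 ✓; ∠(TB, BA) = 90.00° ✓; |TB| = 9.200 ✓; bearing(T→S) − bearing(T→B) = 143.0° ✓; |TS| = 9.200 ✓; ∠(TS, SK) = 84.30° ✗; |SK| = 31.90 ✓.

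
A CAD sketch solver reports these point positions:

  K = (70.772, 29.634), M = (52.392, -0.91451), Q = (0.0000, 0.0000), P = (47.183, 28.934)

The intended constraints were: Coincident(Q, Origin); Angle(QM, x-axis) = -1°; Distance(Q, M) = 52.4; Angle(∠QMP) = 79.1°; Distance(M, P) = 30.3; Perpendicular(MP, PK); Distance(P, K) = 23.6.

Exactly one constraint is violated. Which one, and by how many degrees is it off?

Perpendicular(MP, PK) — off by 8.20°.

Q = (0.00, 0.00) ✓; QM at -1.000° ✓; |QM| = 52.40 ✓; ∠QMP = 79.10° ✓; |MP| = 30.30 ✓; ∠(MP, PK) = 98.20° ✗; |PK| = 23.60 ✓.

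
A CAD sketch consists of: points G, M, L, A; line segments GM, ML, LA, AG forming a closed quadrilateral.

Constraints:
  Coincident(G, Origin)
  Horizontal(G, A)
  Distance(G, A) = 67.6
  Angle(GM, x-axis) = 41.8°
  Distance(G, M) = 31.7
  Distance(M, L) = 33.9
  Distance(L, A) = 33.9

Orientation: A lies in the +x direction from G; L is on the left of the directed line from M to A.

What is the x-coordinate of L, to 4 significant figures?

55.81

G is at the origin; GA is horizontal with |GA| = 67.6 and A in +x, so A = (67.6, 0). GM runs at 41.8° with |GM| = 31.7, so M = (23.63, 21.13). L is determined by |ML| = 33.9 and |LA| = 33.9 together: it lies at the intersection of circle(M, 33.9) and circle(A, 33.9). With |MA| = 48.78, the foot of the radical line on MA is 24.39 from M and the perpendicular offset is √(33.9² − 24.39²) = 23.54. Taking the left-of-MA solution: L = (55.81, 31.78).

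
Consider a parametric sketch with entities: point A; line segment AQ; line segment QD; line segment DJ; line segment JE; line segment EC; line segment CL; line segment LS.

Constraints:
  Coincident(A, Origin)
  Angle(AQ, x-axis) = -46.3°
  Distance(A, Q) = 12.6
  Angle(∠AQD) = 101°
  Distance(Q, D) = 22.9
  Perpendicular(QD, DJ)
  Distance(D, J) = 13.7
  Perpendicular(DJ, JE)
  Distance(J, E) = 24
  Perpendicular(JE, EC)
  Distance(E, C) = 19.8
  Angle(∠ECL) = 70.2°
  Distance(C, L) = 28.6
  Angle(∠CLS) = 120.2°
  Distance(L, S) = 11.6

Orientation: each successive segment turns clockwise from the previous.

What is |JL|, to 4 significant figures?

10.52

A is at the origin; AQ runs at -46.3° with length 12.6, so Q = (8.705, -9.109). ∠AQD = 101.0° gives QD at -125.3° from the x-axis; with |QD| = 22.9, D = (-4.528, -27.80). QD ⟂ DJ, so DJ runs at 144.7°; with |DJ| = 13.7, J = (-15.71, -19.88). DJ ⟂ JE, so JE runs at 54.70°; with |JE| = 24.0, E = (-1.840, -0.2950). JE ⟂ EC, so EC runs at -35.30°; with |EC| = 19.8, C = (14.32, -11.74). ∠ECL = 70.2° gives CL at -145.1° from the x-axis; with |CL| = 28.6, L = (-9.137, -28.10). Then |JL| = |L − J| = 10.52.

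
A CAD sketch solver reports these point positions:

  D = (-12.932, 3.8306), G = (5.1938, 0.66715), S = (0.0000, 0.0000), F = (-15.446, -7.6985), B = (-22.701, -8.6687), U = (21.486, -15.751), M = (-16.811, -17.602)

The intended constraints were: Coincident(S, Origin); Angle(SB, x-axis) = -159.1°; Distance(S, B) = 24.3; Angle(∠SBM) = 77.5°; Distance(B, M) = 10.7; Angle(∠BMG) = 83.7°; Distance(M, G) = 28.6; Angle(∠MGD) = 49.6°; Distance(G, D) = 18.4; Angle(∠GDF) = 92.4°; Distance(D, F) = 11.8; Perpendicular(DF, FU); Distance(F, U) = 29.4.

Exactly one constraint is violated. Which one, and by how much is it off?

Distance(F, U) = 29.4 — off by 8.40.

S = (0.00, 0.00) ✓; SB at -159.1° ✓; |SB| = 24.30 ✓; ∠SBM = 77.50° ✓; |BM| = 10.70 ✓; ∠BMG = 83.70° ✓; |MG| = 28.60 ✓; ∠MGD = 49.60° ✓; |GD| = 18.40 ✓; ∠GDF = 92.40° ✓; |DF| = 11.80 ✓; ∠(DF, FU) = 90.00° ✓; |FU| = 37.80 ✗.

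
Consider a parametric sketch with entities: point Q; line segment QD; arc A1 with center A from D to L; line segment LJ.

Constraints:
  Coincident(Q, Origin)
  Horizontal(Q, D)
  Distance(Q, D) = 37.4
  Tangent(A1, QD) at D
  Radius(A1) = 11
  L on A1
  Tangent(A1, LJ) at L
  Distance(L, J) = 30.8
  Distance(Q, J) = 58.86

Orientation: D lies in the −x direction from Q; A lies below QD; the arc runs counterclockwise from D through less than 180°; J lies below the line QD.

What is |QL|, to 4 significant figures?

49.98

Checks: |AL| = 11.00 ✓; ∠(AL, LJ) = 90.00° ✓; |LJ| = 30.80 ✓; |QJ| = 58.86 ✓.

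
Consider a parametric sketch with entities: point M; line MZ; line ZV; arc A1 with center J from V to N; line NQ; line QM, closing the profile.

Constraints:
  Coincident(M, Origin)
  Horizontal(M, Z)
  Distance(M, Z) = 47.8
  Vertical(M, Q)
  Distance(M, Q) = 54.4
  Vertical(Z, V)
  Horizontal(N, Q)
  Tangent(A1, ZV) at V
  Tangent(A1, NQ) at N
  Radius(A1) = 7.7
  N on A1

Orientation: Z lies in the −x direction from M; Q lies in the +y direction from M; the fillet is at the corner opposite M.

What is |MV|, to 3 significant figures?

66.8

M is at the origin; M and Z share the same y with |MZ| = 47.8 and Z on the −x side, so Z = (-47.8, 0.00). MQ is vertical with |MQ| = 54.4 and Q on the +y side, so Q = (0.00, 54.4). The virtual corner opposite M is at (-47.8, 54.4). The tangent condition forces JV to be normal to ZV and A1 meets NQ tangentially, so JN is at right angles to NQ, with radius 7.7, so the center J sits 7.7 in from both sides at J = (-40.1, 46.7). That places the tangent points at V = (-47.8, 46.7) on ZV and N = (-40.1, 54.4) on NQ. Then |MV| = |V − M| = 66.8.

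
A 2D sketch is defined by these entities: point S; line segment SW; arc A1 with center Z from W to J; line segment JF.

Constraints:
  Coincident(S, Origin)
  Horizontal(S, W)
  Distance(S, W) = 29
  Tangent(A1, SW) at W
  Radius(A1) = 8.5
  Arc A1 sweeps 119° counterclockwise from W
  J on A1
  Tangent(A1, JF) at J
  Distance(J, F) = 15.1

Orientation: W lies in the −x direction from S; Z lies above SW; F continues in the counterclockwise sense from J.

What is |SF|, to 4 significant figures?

38.75

S is at the origin; SW is horizontal with |SW| = 29.0 and W on the −x side, so W = (-29.00, 0.000). The tangent condition forces ZW to be normal to SW, so Z = W + (0, 8.5) = (-29.00, 8.500). On A1, W sits at bearing -90° from Z; a 119° counterclockwise sweep puts J at bearing 29°, so J = Z + 8.5·(cos 29°, sin 29°) = (-21.57, 12.62). Tangency of A1 to JF means the radius ZJ is perpendicular to JF, so JF runs along (−sin 29°, cos 29°); with |JF| = 15.1, F = (-28.89, 25.83). Then |SF| = |F − S| = 38.75.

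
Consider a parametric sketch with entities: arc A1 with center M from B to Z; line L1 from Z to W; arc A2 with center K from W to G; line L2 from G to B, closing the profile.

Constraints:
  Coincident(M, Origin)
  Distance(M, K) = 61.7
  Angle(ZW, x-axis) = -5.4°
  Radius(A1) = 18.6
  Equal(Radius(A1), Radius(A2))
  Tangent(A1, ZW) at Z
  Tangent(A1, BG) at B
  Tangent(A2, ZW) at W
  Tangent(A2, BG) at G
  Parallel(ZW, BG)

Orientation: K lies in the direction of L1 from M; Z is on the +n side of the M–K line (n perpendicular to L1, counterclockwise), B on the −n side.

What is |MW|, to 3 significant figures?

64.4

Tangency of A1 to both parallel lines with radius 18.6 puts Z and B at M ± 18.6·n: Z = (1.75, 18.5), B = (-1.75, -18.5). Equal radii place W and G the same way about K: W = K + 18.6·n = (63.2, 12.7), G = K − 18.6·n = (59.7, -24.3). Then |MW| = |W − M| = 64.4.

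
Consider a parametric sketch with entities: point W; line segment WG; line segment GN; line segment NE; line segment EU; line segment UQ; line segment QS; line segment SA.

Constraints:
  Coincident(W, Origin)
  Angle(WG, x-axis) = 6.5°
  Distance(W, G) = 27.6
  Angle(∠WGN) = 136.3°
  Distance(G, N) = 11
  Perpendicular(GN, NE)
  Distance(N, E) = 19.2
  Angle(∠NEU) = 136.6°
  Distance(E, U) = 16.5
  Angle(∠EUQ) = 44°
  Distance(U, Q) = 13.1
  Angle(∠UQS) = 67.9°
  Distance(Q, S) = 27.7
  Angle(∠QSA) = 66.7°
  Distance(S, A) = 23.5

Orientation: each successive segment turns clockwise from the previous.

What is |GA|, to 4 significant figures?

45.76

W is at the origin; WG runs at 6.5° with length 27.6, so G = (27.42, 3.124). ∠WGN = 136.3° gives GN at -37.20° from the x-axis; with |GN| = 11.0, N = (36.18, -3.526). The perpendicularity gives NE at right angles to GN, so NE runs at -127.2°; with |NE| = 19.2, E = (24.58, -18.82). ∠NEU = 136.6° gives EU at -170.6° from the x-axis; with |EU| = 16.5, U = (8.298, -21.51). ∠EUQ = 44.0° gives UQ at 53.40° from the x-axis; with |UQ| = 13.1, Q = (16.11, -11.00). ∠UQS = 67.9° gives QS at -58.70° from the x-axis; with |QS| = 27.7, S = (30.50, -34.67). ∠QSA = 66.7° gives SA at -172.0° from the x-axis; with |SA| = 23.5, A = (7.228, -37.94). Then |GA| = |A − G| = 45.76.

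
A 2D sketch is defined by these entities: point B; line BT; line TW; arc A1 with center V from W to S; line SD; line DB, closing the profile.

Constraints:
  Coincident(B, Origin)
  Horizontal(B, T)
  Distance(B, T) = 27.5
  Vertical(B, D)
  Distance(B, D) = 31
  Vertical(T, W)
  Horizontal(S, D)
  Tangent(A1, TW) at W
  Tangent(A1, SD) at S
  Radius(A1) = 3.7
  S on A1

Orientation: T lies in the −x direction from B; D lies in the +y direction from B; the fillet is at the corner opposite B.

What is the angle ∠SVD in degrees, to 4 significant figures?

81.16°

B is at the origin; B and T share the same y with |BT| = 27.5 and T on the −x side, so T = (-27.50, 0.000). BD is vertical with |BD| = 31.0 and D on the +y side, so D = (0.000, 31.00). The virtual corner opposite B is at (-27.50, 31.00). The tangent condition forces VW to be normal to TW and the tangent condition forces VS to be normal to SD, with radius 3.7, so the center V sits 3.7 in from both sides at V = (-23.80, 27.30). That places the tangent points at W = (-27.50, 27.30) on TW and S = (-23.80, 31.00) on SD. Then cos ∠SVD = VS·VD / (|VS||VD|), giving 81.16°.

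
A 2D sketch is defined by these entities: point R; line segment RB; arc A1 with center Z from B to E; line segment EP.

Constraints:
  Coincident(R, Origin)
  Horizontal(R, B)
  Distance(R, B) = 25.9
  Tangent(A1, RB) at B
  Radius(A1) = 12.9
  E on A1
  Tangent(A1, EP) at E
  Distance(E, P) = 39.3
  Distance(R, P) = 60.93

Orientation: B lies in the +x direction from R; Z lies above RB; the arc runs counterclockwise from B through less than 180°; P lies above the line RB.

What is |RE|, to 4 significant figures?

41.67

R is at the origin; R and B share the same y with |RB| = 25.9 and B on the +x side, so B = (25.90, 0.000). A1 meets RB tangentially, so ZB is at right angles to RB, so Z = B + (0, 12.9) = (25.90, 12.90). Since ZE ⟂ EP (tangency), |ZP| = √(12.9² + 39.3²) = 41.36 regardless of where E sits on A1. So P lies on both circle(R, 60.93) and circle(Z, 41.36); the above-RB intersection is P = (27.80, 54.22). E is the foot of the tangent from P: E = (38.33, 16.36).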